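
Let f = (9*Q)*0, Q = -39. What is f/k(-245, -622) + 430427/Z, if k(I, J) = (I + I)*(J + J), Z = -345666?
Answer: -430427/345666 ≈ -1.2452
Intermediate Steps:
f = 0 (f = (9*(-39))*0 = -351*0 = 0)
k(I, J) = 4*I*J (k(I, J) = (2*I)*(2*J) = 4*I*J)
f/k(-245, -622) + 430427/Z = 0/((4*(-245)*(-622))) + 430427/(-345666) = 0/609560 + 430427*(-1/345666) = 0*(1/609560) - 430427/345666 = 0 - 430427/345666 = -430427/345666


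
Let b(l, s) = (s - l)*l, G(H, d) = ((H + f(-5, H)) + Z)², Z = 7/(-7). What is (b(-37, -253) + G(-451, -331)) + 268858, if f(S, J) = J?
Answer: 1092259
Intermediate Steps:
Z = -1 (Z = 7*(-⅐) = -1)
G(H, d) = (-1 + 2*H)² (G(H, d) = ((H + H) - 1)² = (2*H - 1)² = (-1 + 2*H)²)
b(l, s) = l*(s - l)
(b(-37, -253) + G(-451, -331)) + 268858 = (-37*(-253 - 1*(-37)) + (-1 + 2*(-451))²) + 268858 = (-37*(-253 + 37) + (-1 - 902)²) + 268858 = (-37*(-216) + (-903)²) + 268858 = (7992 + 815409) + 268858 = 823401 + 268858 = 1092259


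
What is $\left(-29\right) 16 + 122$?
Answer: $-342$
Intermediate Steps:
$\left(-29\right) 16 + 122 = -464 + 122 = -342$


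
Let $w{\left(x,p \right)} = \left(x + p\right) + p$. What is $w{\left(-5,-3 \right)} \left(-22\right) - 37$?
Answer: $205$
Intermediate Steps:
$w{\left(x,p \right)} = x + 2 p$ ($w{\left(x,p \right)} = \left(p + x\right) + p = x + 2 p$)
$w{\left(-5,-3 \right)} \left(-22\right) - 37 = \left(-5 + 2 \left(-3\right)\right) \left(-22\right) - 37 = \left(-5 - 6\right) \left(-22\right) - 37 = \left(-11\right) \left(-22\right) - 37 = 242 - 37 = 205$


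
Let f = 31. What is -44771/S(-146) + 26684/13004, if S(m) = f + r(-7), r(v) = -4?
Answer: -145370404/87777 ≈ -1656.1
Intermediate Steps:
S(m) = 27 (S(m) = 31 - 4 = 27)
-44771/S(-146) + 26684/13004 = -44771/27 + 26684/13004 = -44771*1/27 + 26684*(1/13004) = -44771/27 + 6671/3251 = -145370404/87777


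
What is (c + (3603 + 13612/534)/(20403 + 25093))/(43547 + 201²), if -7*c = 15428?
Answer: -26771971321/1019752621536 ≈ -0.026253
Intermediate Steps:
c = -2204 (c = -⅐*15428 = -2204)
(c + (3603 + 13612/534)/(20403 + 25093))/(43547 + 201²) = (-2204 + (3603 + 13612/534)/(20403 + 25093))/(43547 + 201²) = (-2204 + (3603 + 13612*(1/534))/45496)/(43547 + 40401) = (-2204 + (3603 + 6806/267)*(1/45496))/83948 = (-2204 + (968807/267)*(1/45496))*(1/83948) = (-2204 + 968807/12147432)*(1/83948) = -26771971321/12147432*1/83948 = -26771971321/1019752621536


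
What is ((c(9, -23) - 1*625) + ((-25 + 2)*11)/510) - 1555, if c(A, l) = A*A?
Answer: -1070743/510 ≈ -2099.5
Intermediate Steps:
c(A, l) = A²
((c(9, -23) - 1*625) + ((-25 + 2)*11)/510) - 1555 = ((9² - 1*625) + ((-25 + 2)*11)/510) - 1555 = ((81 - 625) - 23*11*(1/510)) - 1555 = (-544 - 253*1/510) - 1555 = (-544 - 253/510) - 1555 = -277693/510 - 1555 = -1070743/510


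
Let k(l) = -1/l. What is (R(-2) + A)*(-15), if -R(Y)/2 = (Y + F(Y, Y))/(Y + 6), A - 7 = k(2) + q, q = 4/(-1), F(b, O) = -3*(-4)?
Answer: 75/2 ≈ 37.500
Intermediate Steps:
F(b, O) = 12
q = -4 (q = 4*(-1) = -4)
A = 5/2 (A = 7 + (-1/2 - 4) = 7 - 9/2 = 5/2 ≈ 2.5000)
R(Y) = -2*(12 + Y)/(6 + Y) (R(Y) = -2*(Y + 12)/(Y + 6) = -2*(12 + Y)/(6 + Y))
(R(-2) + A)*(-15) = (2*(-12 - 1*(-2))/(6 - 2) + 5/2)*(-15) = (2*(-12 + 2)/4 + 5/2)*(-15) = (2*(1/4)*(-10) + 5/2)*(-15) = (-5 + 5/2)*(-15) = -5/2*(-15) = 75/2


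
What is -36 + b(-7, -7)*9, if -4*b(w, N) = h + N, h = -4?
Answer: -45/4 ≈ -11.250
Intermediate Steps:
b(w, N) = 1 - N/4 (b(w, N) = -(-4 + N)/4 = 1 - N/4)
-36 + b(-7, -7)*9 = -36 + (1 - ¼*(-7))*9 = -36 + (1 + 7/4)*9 = -36 + (11/4)*9 = -36 + 99/4 = -45/4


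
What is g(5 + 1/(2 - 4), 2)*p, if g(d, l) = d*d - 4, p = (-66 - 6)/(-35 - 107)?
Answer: 585/71 ≈ 8.2394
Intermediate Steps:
p = 36/71 (p = -72/(-142) = -72*(-1/142) = 36/71 ≈ 0.50704)
g(d, l) = -4 + d² (g(d, l) = d² - 4 = -4 + d²)
g(5 + 1/(2 - 4), 2)*p = (-4 + (5 + 1/(2 - 4))²)*(36/71) = (-4 + (5 + 1/(-2))²)*(36/71) = (-4 + (5 - ½)²)*(36/71) = (-4 + (9/2)²)*(36/71) = (-4 + 81/4)*(36/71) = (65/4)*(36/71) = 585/71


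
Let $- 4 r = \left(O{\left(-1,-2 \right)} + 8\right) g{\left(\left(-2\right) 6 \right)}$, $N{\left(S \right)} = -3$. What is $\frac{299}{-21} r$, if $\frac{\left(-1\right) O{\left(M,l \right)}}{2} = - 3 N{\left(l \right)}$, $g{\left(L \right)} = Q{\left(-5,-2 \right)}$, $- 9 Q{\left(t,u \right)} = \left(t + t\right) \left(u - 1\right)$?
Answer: $\frac{7475}{63} \approx 118.65$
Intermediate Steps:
$Q{\left(t,u \right)} = - \frac{2 t \left(-1 + u\right)}{9}$ ($Q{\left(t,u \right)} = - \frac{\left(t + t\right) \left(u - 1\right)}{9} = - \frac{2 t \left(-1 + u\right)}{9}$)
$g{\left(L \right)} = - \frac{10}{3}$ ($g{\left(L \right)} = \frac{2}{9} \left(-5\right) \left(1 - -2\right) = \frac{2}{9} \left(-5\right) \left(1 + 2\right) = \frac{2}{9} \left(-5\right) 3 = - \frac{10}{3}$)
$O{\left(M,l \right)} = -18$ ($O{\left(M,l \right)} = - 2 \left(\left(-3\right) \left(-3\right)\right) = \left(-2\right) 9 = -18$)
$r = - \frac{25}{3}$ ($r = - \frac{\left(-18 + 8\right) \left(- \frac{10}{3}\right)}{4} = - \frac{\left(-10\right) \left(- \frac{10}{3}\right)}{4} = \left(- \frac{1}{4}\right) \frac{100}{3} = - \frac{25}{3} \approx -8.3333$)
$\frac{299}{-21} r = \frac{299}{-21} \left(- \frac{25}{3}\right) = 299 \left(- \frac{1}{21}\right) \left(- \frac{25}{3}\right) = \left(- \frac{299}{21}\right) \left(- \frac{25}{3}\right) = \frac{7475}{63}$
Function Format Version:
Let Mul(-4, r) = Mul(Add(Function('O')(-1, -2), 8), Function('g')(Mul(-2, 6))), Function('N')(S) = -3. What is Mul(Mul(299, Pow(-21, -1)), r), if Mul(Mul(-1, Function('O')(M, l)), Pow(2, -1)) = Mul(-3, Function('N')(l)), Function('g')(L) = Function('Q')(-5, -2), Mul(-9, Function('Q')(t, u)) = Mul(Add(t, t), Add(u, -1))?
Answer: Rational(7475, 63) ≈ 118.65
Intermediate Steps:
Function('Q')(t, u) = Mul(Rational(-2, 9), t, Add(-1, u)) (Function('Q')(t, u) = Mul(Rational(-1, 9), Mul(Add(t, t), Add(u, -1))) = Mul(Rational(-1, 9), Mul(Mul(2, t), Add(-1, u))) = Mul(Rational(-1, 9), Mul(2, t, Add(-1, u))) = Mul(Rational(-2, 9), t, Add(-1, u)))
Function('g')(L) = Rational(-10, 3) (Function('g')(L) = Mul(Rational(2, 9), -5, Add(1, Mul(-1, -2))) = Mul(Rational(2, 9), -5, Add(1, 2)) = Mul(Rational(2, 9), -5, 3) = Rational(-10, 3))
Function('O')(M, l) = -18 (Function('O')(M, l) = Mul(-2, Mul(-3, -3)) = Mul(-2, 9) = -18)
r = Rational(-25, 3) (r = Mul(Rational(-1, 4), Mul(Add(-18, 8), Rational(-10, 3))) = Mul(Rational(-1, 4), Mul(-10, Rational(-10, 3))) = Mul(Rational(-1, 4), Rational(100, 3)) = Rational(-25, 3) ≈ -8.3333)
Mul(Mul(299, Pow(-21, -1)), r) = Mul(Mul(299, Pow(-21, -1)), Rational(-25, 3)) = Mul(Mul(299, Rational(-1, 21)), Rational(-25, 3)) = Mul(Rational(-299, 21), Rational(-25, 3)) = Rational(7475, 63)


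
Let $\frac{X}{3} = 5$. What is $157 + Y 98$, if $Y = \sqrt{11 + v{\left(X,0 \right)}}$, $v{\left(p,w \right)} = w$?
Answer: $157 + 98 \sqrt{11} \approx 482.03$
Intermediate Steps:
$X = 15$ ($X = 3 \cdot 5 = 15$)
$Y = \sqrt{11}$ ($Y = \sqrt{11 + 0} = \sqrt{11} \approx 3.3166$)
$157 + Y 98 = 157 + \sqrt{11} \cdot 98 = 157 + 98 \sqrt{11}$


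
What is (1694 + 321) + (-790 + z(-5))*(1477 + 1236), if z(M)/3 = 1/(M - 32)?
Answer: -79234574/37 ≈ -2.1415e+6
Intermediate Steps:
z(M) = 3/(-32 + M) (z(M) = 3/(M - 32) = 3/(-32 + M))
(1694 + 321) + (-790 + z(-5))*(1477 + 1236) = (1694 + 321) + (-790 + 3/(-32 - 5))*(1477 + 1236) = 2015 + (-790 + 3/(-37))*2713 = 2015 + (-790 + 3*(-1/37))*2713 = 2015 + (-790 - 3/37)*2713 = 2015 - 29233/37*2713 = 2015 - 79309129/37 = -79234574/37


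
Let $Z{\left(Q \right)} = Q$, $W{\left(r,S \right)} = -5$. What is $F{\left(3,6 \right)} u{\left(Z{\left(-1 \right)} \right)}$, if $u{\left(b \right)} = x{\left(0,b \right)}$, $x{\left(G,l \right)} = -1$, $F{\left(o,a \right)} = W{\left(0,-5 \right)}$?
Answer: $5$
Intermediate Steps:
$F{\left(o,a \right)} = -5$
$u{\left(b \right)} = -1$
$F{\left(3,6 \right)} u{\left(Z{\left(-1 \right)} \right)} = \left(-5\right) \left(-1\right) = 5$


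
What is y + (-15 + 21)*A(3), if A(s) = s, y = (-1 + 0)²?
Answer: 19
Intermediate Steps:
y = 1 (y = (-1)² = 1)
y + (-15 + 21)*A(3) = 1 + (-15 + 21)*3 = 1 + 6*3 = 1 + 18 = 19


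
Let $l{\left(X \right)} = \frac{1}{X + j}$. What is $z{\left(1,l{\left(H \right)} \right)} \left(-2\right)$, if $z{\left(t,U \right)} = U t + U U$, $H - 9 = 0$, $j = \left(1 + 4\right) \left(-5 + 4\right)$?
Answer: $- \frac{5}{8} \approx -0.625$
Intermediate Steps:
$j = -5$ ($j = 5 \left(-1\right) = -5$)
$H = 9$ ($H = 9 + 0 = 9$)
$l{\left(X \right)} = \frac{1}{-5 + X}$ ($l{\left(X \right)} = \frac{1}{X - 5} = \frac{1}{-5 + X}$)
$z{\left(t,U \right)} = U^{2} + U t$ ($z{\left(t,U \right)} = U t + U^{2} = U^{2} + U t$)
$z{\left(1,l{\left(H \right)} \right)} \left(-2\right) = \frac{\frac{1}{-5 + 9} + 1}{-5 + 9} \left(-2\right) = \frac{\frac{1}{4} + 1}{4} \left(-2\right) = \frac{1}{4} \cdot \frac{5}{4} \left(-2\right) = \frac{5}{16} \left(-2\right) = - \frac{5}{8}$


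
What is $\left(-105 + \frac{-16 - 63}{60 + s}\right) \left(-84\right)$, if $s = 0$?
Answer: $\frac{44653}{5} \approx 8930.6$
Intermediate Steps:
$\left(-105 + \frac{-16 - 63}{60 + s}\right) \left(-84\right) = \left(-105 + \frac{-16 - 63}{60 + 0}\right) \left(-84\right) = \left(-105 - \frac{79}{60}\right) \left(-84\right) = \left(- \frac{6379}{60}\right) \left(-84\right) = \frac{44653}{5}$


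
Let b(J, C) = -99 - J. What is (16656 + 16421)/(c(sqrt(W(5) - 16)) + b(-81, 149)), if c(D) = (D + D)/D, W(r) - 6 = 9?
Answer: -33077/16 ≈ -2067.3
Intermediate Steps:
W(r) = 15 (W(r) = 6 + 9 = 15)
c(D) = 2 (c(D) = (2*D)/D = 2)
(16656 + 16421)/(c(sqrt(W(5) - 16)) + b(-81, 149)) = (16656 + 16421)/(2 + (-99 - 1*(-81))) = 33077/(2 + (-99 + 81)) = 33077/(2 - 18) = 33077/(-16) = 33077*(-1/16) = -33077/16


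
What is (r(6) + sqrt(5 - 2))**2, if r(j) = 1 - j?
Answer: (5 - sqrt(3))**2 ≈ 10.679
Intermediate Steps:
(r(6) + sqrt(5 - 2))**2 = ((1 - 1*6) + sqrt(5 - 2))**2 = ((1 - 6) + sqrt(3))**2 = (-5 + sqrt(3))**2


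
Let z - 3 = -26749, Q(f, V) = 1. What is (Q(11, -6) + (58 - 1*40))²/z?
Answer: -361/26746 ≈ -0.013497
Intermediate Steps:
z = -26746 (z = 3 - 26749 = -26746)
(Q(11, -6) + (58 - 1*40))²/z = (1 + (58 - 1*40))²/(-26746) = (1 + (58 - 40))²*(-1/26746) = (1 + 18)²*(-1/26746) = 19²*(-1/26746) = 361*(-1/26746) = -361/26746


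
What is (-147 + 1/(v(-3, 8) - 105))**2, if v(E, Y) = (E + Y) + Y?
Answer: 182925625/8464 ≈ 21612.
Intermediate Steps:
v(E, Y) = E + 2*Y
(-147 + 1/(v(-3, 8) - 105))**2 = (-147 + 1/((-3 + 2*8) - 105))**2 = (-147 + 1/((-3 + 16) - 105))**2 = (-147 + 1/(13 - 105))**2 = (-147 + 1/(-92))**2 = (-147 - 1/92)**2 = (-13525/92)**2 = 182925625/8464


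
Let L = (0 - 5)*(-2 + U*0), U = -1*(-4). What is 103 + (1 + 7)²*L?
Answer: 743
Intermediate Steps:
U = 4
L = 10 (L = (0 - 5)*(-2 + 4*0) = -5*(-2 + 0) = -5*(-2) = 10)
103 + (1 + 7)²*L = 103 + (1 + 7)²*10 = 103 + 8²*10 = 103 + 64*10 = 103 + 640 = 743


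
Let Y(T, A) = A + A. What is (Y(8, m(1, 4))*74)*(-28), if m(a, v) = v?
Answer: -16576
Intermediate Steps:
Y(T, A) = 2*A
(Y(8, m(1, 4))*74)*(-28) = ((2*4)*74)*(-28) = (8*74)*(-28) = 592*(-28) = -16576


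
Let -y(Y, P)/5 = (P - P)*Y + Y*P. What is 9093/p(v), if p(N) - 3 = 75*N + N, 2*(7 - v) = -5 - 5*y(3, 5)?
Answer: -9093/13525 ≈ -0.67231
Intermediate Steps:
y(Y, P) = -5*P*Y (y(Y, P) = -5*((P - P)*Y + Y*P) = -5*(0*Y + P*Y) = -5*(0 + P*Y) = -5*P*Y)
v = -178 (v = 7 - (-5 - (-25)*5*3)/2 = 7 - (-5 - 5*(-75))/2 = 7 - (-5 + 375)/2 = 7 - 1/2*370 = 7 - 185 = -178)
p(N) = 3 + 76*N (p(N) = 3 + (75*N + N) = 3 + 76*N)
9093/p(v) = 9093/(3 + 76*(-178)) = 9093/(3 - 13528) = 9093/(-13525) = 9093*(-1/13525) = -9093/13525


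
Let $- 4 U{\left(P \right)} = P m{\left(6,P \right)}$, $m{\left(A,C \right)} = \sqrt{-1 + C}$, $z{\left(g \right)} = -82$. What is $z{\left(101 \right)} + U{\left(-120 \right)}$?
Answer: $-82 + 330 i \approx -82.0 + 330.0 i$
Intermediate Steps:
$U{\left(P \right)} = - \frac{P \sqrt{-1 + P}}{4}$
$z{\left(101 \right)} + U{\left(-120 \right)} = -82 - - 30 \sqrt{-1 - 120} = -82 - - 30 \sqrt{-121} = -82 - - 30 \cdot 11 i = -82 + 330 i$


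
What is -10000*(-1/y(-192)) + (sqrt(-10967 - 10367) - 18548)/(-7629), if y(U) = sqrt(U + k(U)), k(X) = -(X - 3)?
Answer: 18548/7629 + 10000*sqrt(3)/3 - I*sqrt(21334)/7629 ≈ 5775.9 - 0.019146*I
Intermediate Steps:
k(X) = 3 - X (k(X) = -(-3 + X) = 3 - X)
y(U) = sqrt(3) (y(U) = sqrt(U + (3 - U)) = sqrt(3))
-10000*(-1/y(-192)) + (sqrt(-10967 - 10367) - 18548)/(-7629) = -10000*(-sqrt(3)/3) + (sqrt(-10967 - 10367) - 18548)/(-7629) = -(-10000)*sqrt(3)/3 + (sqrt(-21334) - 18548)*(-1/7629) = 10000*sqrt(3)/3 + (I*sqrt(21334) - 18548)*(-1/7629) = 10000*sqrt(3)/3 + (-18548 + I*sqrt(21334))*(-1/7629) = 10000*sqrt(3)/3 + (18548/7629 - I*sqrt(21334)/7629) = 18548/7629 + 10000*sqrt(3)/3 - I*sqrt(21334)/7629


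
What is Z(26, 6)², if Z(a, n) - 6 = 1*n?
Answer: 144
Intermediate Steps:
Z(a, n) = 6 + n (Z(a, n) = 6 + 1*n = 6 + n)
Z(26, 6)² = (6 + 6)² = 12² = 144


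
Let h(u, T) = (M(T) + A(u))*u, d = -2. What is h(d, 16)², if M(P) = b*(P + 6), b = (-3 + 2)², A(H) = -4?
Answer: 1296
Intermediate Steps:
b = 1 (b = (-1)² = 1)
M(P) = 6 + P (M(P) = 1*(P + 6) = 1*(6 + P) = 6 + P)
h(u, T) = u*(2 + T) (h(u, T) = ((6 + T) - 4)*u = (2 + T)*u = u*(2 + T))
h(d, 16)² = (-2*(2 + 16))² = (-2*18)² = (-36)² = 1296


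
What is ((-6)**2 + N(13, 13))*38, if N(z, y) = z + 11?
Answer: 2280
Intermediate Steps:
N(z, y) = 11 + z
((-6)**2 + N(13, 13))*38 = ((-6)**2 + (11 + 13))*38 = (36 + 24)*38 = 60*38 = 2280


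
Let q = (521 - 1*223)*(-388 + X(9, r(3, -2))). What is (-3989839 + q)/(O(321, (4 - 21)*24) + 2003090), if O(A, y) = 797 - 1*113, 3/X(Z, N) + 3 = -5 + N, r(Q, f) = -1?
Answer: -12316687/6011322 ≈ -2.0489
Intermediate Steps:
X(Z, N) = 3/(-8 + N) (X(Z, N) = 3/(-3 + (-5 + N)) = 3/(-8 + N))
q = -347170/3 (q = (521 - 1*223)*(-388 + 3/(-8 - 1)) = (521 - 223)*(-388 + 3/(-9)) = 298*(-388 + 3*(-1/9)) = 298*(-388 - 1/3) = 298*(-1165/3) = -347170/3 ≈ -1.1572e+5)
O(A, y) = 684 (O(A, y) = 797 - 113 = 684)
(-3989839 + q)/(O(321, (4 - 21)*24) + 2003090) = (-3989839 - 347170/3)/(684 + 2003090) = -12316687/3/2003774 = -12316687/3*1/2003774 = -12316687/6011322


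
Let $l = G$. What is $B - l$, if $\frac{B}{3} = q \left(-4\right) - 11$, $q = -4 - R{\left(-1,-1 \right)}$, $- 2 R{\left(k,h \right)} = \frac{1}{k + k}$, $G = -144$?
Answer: $162$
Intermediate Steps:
$R{\left(k,h \right)} = - \frac{1}{4 k}$ ($R{\left(k,h \right)} = - \frac{1}{2 \left(k + k\right)} = - \frac{1}{2 \cdot 2 k} = - \frac{\frac{1}{2} \frac{1}{k}}{2} = - \frac{1}{4 k}$)
$q = - \frac{17}{4}$ ($q = -4 - - \frac{1}{4 \left(-1\right)} = -4 - \left(- \frac{1}{4}\right) \left(-1\right) = -4 - \frac{1}{4} = - \frac{17}{4} \approx -4.25$)
$B = 18$ ($B = 3 \left(\left(- \frac{17}{4}\right) \left(-4\right) - 11\right) = 3 \left(17 - 11\right) = 3 \cdot 6 = 18$)
$l = -144$
$B - l = 18 - -144 = 18 + 144 = 162$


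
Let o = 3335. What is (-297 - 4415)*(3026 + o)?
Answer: -29973032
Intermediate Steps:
(-297 - 4415)*(3026 + o) = (-297 - 4415)*(3026 + 3335) = -4712*6361 = -29973032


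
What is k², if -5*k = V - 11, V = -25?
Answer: 1296/25 ≈ 51.840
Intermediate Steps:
k = 36/5 (k = -(-25 - 11)/5 = -⅕*(-36) = 36/5 ≈ 7.2000)
k² = (36/5)² = 1296/25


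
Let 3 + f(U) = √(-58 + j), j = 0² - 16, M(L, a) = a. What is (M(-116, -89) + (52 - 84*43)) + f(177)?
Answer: -3652 + I*√74 ≈ -3652.0 + 8.6023*I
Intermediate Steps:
j = -16 (j = 0 - 16 = -16)
f(U) = -3 + I*√74 (f(U) = -3 + √(-58 - 16) = -3 + √(-74) = -3 + I*√74)
(M(-116, -89) + (52 - 84*43)) + f(177) = (-89 + (52 - 84*43)) + (-3 + I*√74) = (-89 + (52 - 3612)) + (-3 + I*√74) = (-89 - 3560) + (-3 + I*√74) = -3649 + (-3 + I*√74) = -3652 + I*√74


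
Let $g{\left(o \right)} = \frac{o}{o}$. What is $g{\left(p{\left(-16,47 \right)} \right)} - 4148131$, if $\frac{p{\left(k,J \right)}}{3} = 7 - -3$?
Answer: $-4148130$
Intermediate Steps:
$p{\left(k,J \right)} = 30$ ($p{\left(k,J \right)} = 3 \left(7 - -3\right) = 3 \left(7 + 3\right) = 3 \cdot 10 = 30$)
$g{\left(o \right)} = 1$
$g{\left(p{\left(-16,47 \right)} \right)} - 4148131 = 1 - 4148131 = -4148130$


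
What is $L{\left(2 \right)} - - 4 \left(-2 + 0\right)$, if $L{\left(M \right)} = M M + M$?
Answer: $-2$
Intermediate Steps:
$L{\left(M \right)} = M + M^{2}$ ($L{\left(M \right)} = M^{2} + M = M + M^{2}$)
$L{\left(2 \right)} - - 4 \left(-2 + 0\right) = 2 \left(1 + 2\right) - - 4 \left(-2 + 0\right) = 2 \cdot 3 - \left(-4\right) \left(-2\right) = 6 - 8 = -2$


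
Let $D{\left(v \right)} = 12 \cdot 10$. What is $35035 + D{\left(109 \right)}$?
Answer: $35155$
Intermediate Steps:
$D{\left(v \right)} = 120$
$35035 + D{\left(109 \right)} = 35035 + 120 = 35155$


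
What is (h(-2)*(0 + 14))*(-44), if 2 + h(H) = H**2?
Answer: -1232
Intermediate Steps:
h(H) = -2 + H**2
(h(-2)*(0 + 14))*(-44) = ((-2 + (-2)**2)*(0 + 14))*(-44) = ((-2 + 4)*14)*(-44) = (2*14)*(-44) = 28*(-44) = -1232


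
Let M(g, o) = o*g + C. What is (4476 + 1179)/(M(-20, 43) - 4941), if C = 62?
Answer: -1885/1913 ≈ -0.98536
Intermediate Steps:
M(g, o) = 62 + g*o (M(g, o) = o*g + 62 = g*o + 62 = 62 + g*o)
(4476 + 1179)/(M(-20, 43) - 4941) = (4476 + 1179)/((62 - 20*43) - 4941) = 5655/((62 - 860) - 4941) = 5655/(-798 - 4941) = 5655/(-5739) = 5655*(-1/5739) = -1885/1913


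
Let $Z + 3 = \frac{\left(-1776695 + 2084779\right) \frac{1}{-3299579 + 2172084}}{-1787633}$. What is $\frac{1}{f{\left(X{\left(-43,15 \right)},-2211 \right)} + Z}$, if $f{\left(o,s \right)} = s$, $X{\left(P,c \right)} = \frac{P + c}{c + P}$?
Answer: $- \frac{2015547269335}{4462421653999606} \approx -0.00045167$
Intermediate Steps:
$X{\left(P,c \right)} = 1$ ($X{\left(P,c \right)} = \frac{P + c}{P + c} = 1$)
$Z = - \frac{6046641499921}{2015547269335}$ ($Z = -3 + \frac{\left(-1776695 + 2084779\right) \frac{1}{-3299579 + 2172084}}{-1787633} = -3 + \frac{308084}{-1127495} \left(- \frac{1}{1787633}\right) = -3 + 308084 \left(- \frac{1}{1127495}\right) \left(- \frac{1}{1787633}\right) = -3 - - \frac{308084}{2015547269335} = -3 + \frac{308084}{2015547269335} = - \frac{6046641499921}{2015547269335} \approx -3.0$)
$\frac{1}{f{\left(X{\left(-43,15 \right)},-2211 \right)} + Z} = \frac{1}{-2211 - \frac{6046641499921}{2015547269335}} = \frac{1}{- \frac{4462421653999606}{2015547269335}} = - \frac{2015547269335}{4462421653999606}$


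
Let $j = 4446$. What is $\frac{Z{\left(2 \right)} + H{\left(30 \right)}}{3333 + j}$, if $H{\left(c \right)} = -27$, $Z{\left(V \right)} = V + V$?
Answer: $- \frac{23}{7779} \approx -0.0029567$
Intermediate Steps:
$Z{\left(V \right)} = 2 V$
$\frac{Z{\left(2 \right)} + H{\left(30 \right)}}{3333 + j} = \frac{2 \cdot 2 - 27}{3333 + 4446} = \frac{4 - 27}{7779} = \left(-23\right) \frac{1}{7779} = - \frac{23}{7779}$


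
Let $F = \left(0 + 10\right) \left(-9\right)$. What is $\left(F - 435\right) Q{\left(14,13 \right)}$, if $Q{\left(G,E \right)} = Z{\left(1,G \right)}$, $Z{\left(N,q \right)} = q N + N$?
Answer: $-7875$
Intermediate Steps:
$Z{\left(N,q \right)} = N + N q$ ($Z{\left(N,q \right)} = N q + N = N + N q$)
$F = -90$ ($F = 10 \left(-9\right) = -90$)
$Q{\left(G,E \right)} = 1 + G$ ($Q{\left(G,E \right)} = 1 \left(1 + G\right) = 1 + G$)
$\left(F - 435\right) Q{\left(14,13 \right)} = \left(-90 - 435\right) \left(1 + 14\right) = \left(-525\right) 15 = -7875$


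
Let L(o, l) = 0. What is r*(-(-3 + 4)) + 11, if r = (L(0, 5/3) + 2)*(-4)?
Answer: 19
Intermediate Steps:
r = -8 (r = (0 + 2)*(-4) = 2*(-4) = -8)
r*(-(-3 + 4)) + 11 = -(-8)*(-3 + 4) + 11 = -(-8) + 11 = -8*(-1) + 11 = 8 + 11 = 19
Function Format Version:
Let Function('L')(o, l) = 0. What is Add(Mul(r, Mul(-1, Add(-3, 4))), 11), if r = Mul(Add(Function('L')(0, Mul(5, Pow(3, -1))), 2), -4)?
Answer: 19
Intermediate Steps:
r = -8 (r = Mul(Add(0, 2), -4) = Mul(2, -4) = -8)
Add(Mul(r, Mul(-1, Add(-3, 4))), 11) = Add(Mul(-8, Mul(-1, Add(-3, 4))), 11) = Add(Mul(-8, Mul(-1, 1)), 11) = Add(Mul(-8, -1), 11) = Add(8, 11) = 19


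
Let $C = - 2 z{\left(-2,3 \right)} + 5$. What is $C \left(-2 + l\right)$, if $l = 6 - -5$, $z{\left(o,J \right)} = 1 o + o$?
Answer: $117$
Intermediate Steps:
$z{\left(o,J \right)} = 2 o$ ($z{\left(o,J \right)} = o + o = 2 o$)
$l = 11$ ($l = 6 + 5 = 11$)
$C = 13$ ($C = - 2 \cdot 2 \left(-2\right) + 5 = \left(-2\right) \left(-4\right) + 5 = 8 + 5 = 13$)
$C \left(-2 + l\right) = 13 \left(-2 + 11\right) = 13 \cdot 9 = 117$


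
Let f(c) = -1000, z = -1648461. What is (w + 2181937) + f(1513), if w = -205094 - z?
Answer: 3624304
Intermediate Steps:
w = 1443367 (w = -205094 - 1*(-1648461) = -205094 + 1648461 = 1443367)
(w + 2181937) + f(1513) = (1443367 + 2181937) - 1000 = 3625304 - 1000 = 3624304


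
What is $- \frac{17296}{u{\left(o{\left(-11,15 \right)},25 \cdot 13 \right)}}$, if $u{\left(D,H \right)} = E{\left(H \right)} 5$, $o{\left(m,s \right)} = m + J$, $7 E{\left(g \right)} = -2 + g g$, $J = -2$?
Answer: $- \frac{17296}{75445} \approx -0.22925$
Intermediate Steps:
$E{\left(g \right)} = - \frac{2}{7} + \frac{g^{2}}{7}$ ($E{\left(g \right)} = \frac{-2 + g g}{7} = \frac{-2 + g^{2}}{7} = - \frac{2}{7} + \frac{g^{2}}{7}$)
$o{\left(m,s \right)} = -2 + m$ ($o{\left(m,s \right)} = m - 2 = -2 + m$)
$u{\left(D,H \right)} = - \frac{10}{7} + \frac{5 H^{2}}{7}$ ($u{\left(D,H \right)} = \left(- \frac{2}{7} + \frac{H^{2}}{7}\right) 5 = - \frac{10}{7} + \frac{5 H^{2}}{7}$)
$- \frac{17296}{u{\left(o{\left(-11,15 \right)},25 \cdot 13 \right)}} = - \frac{17296}{- \frac{10}{7} + \frac{5 \left(25 \cdot 13\right)^{2}}{7}} = - \frac{17296}{- \frac{10}{7} + \frac{5 \cdot 325^{2}}{7}} = - \frac{17296}{- \frac{10}{7} + \frac{5}{7} \cdot 105625} = - \frac{17296}{- \frac{10}{7} + \frac{528125}{7}} = - \frac{17296}{75445}$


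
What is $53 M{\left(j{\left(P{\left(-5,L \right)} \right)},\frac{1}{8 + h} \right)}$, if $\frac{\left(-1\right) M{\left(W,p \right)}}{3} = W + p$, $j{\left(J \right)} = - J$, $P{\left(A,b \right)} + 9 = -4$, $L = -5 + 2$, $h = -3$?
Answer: $- \frac{10494}{5} \approx -2098.8$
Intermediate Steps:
$L = -3$
$P{\left(A,b \right)} = -13$ ($P{\left(A,b \right)} = -9 - 4 = -13$)
$M{\left(W,p \right)} = - 3 W - 3 p$ ($M{\left(W,p \right)} = - 3 \left(W + p\right) = - 3 W - 3 p$)
$53 M{\left(j{\left(P{\left(-5,L \right)} \right)},\frac{1}{8 + h} \right)} = 53 \left(- 3 \left(\left(-1\right) \left(-13\right)\right) - \frac{3}{8 - 3}\right) = 53 \left(\left(-3\right) 13 - \frac{3}{5}\right) = 53 \left(-39 - \frac{3}{5}\right) = 53 \left(- \frac{198}{5}\right) = - \frac{10494}{5}$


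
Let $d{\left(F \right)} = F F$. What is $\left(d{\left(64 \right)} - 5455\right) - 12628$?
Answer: $-13987$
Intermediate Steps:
$d{\left(F \right)} = F^{2}$
$\left(d{\left(64 \right)} - 5455\right) - 12628 = \left(64^{2} - 5455\right) - 12628 = \left(4096 - 5455\right) - 12628 = -1359 - 12628 = -13987$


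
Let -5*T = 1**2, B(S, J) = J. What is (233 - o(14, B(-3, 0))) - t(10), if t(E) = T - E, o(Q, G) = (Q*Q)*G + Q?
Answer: 1146/5 ≈ 229.20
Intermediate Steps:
T = -1/5 (T = -1/5*1**2 = -1/5*1 = -1/5 ≈ -0.20000)
o(Q, G) = Q + G*Q**2 (o(Q, G) = Q**2*G + Q = G*Q**2 + Q = Q + G*Q**2)
t(E) = -1/5 - E
(233 - o(14, B(-3, 0))) - t(10) = (233 - 14*(1 + 0*14)) - (-1/5 - 1*10) = (233 - 14*(1 + 0)) - (-1/5 - 10) = (233 - 14) - 1*(-51/5) = (233 - 1*14) + 51/5 = (233 - 14) + 51/5 = 219 + 51/5 = 1146/5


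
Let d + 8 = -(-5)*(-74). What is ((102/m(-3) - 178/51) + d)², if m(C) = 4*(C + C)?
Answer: 6192273481/41616 ≈ 1.4880e+5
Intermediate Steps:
d = -378 (d = -8 - (-5)*(-74) = -8 - 5*74 = -8 - 370 = -378)
m(C) = 8*C (m(C) = 4*(2*C) = 8*C)
((102/m(-3) - 178/51) + d)² = ((102/((8*(-3))) - 178/51) - 378)² = ((102/(-24) - 178*1/51) - 378)² = ((102*(-1/24) - 178/51) - 378)² = ((-17/4 - 178/51) - 378)² = (-1579/204 - 378)² = (-78691/204)² = 6192273481/41616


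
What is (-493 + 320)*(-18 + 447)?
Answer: -74217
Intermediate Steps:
(-493 + 320)*(-18 + 447) = -173*429 = -74217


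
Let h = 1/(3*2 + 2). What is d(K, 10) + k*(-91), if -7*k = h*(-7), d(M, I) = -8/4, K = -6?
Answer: -107/8 ≈ -13.375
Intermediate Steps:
d(M, I) = -2 (d(M, I) = -8*¼ = -2)
h = ⅛ (h = 1/(6 + 2) = 1/8 = ⅛ ≈ 0.12500)
k = ⅛ (k = -(-7)/56 = -⅐*(-7/8) = ⅛ ≈ 0.12500)
d(K, 10) + k*(-91) = -2 + (⅛)*(-91) = -2 - 91/8 = -107/8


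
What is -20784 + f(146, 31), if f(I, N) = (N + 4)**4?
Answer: 1479841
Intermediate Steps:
f(I, N) = (4 + N)**4
-20784 + f(146, 31) = -20784 + (4 + 31)**4 = -20784 + 35**4 = -20784 + 1500625 = 1479841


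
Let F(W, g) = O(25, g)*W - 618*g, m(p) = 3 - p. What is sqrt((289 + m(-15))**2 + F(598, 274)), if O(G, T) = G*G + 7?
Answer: sqrt(302853) ≈ 550.32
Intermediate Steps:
O(G, T) = 7 + G**2 (O(G, T) = G**2 + 7 = 7 + G**2)
F(W, g) = -618*g + 632*W (F(W, g) = (7 + 25**2)*W - 618*g = (7 + 625)*W - 618*g = 632*W - 618*g = -618*g + 632*W)
sqrt((289 + m(-15))**2 + F(598, 274)) = sqrt((289 + (3 - 1*(-15)))**2 + (-618*274 + 632*598)) = sqrt((289 + (3 + 15))**2 + (-169332 + 377936)) = sqrt((289 + 18)**2 + 208604) = sqrt(307**2 + 208604) = sqrt(94249 + 208604) = sqrt(302853)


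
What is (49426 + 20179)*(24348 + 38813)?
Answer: 4396321405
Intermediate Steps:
(49426 + 20179)*(24348 + 38813) = 69605*63161 = 4396321405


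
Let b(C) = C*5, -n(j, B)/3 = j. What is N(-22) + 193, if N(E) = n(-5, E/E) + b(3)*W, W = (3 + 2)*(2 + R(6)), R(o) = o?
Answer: 808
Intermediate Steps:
n(j, B) = -3*j
W = 40 (W = (3 + 2)*(2 + 6) = 5*8 = 40)
b(C) = 5*C
N(E) = 615 (N(E) = -3*(-5) + (5*3)*40 = 15 + 15*40 = 15 + 600 = 615)
N(-22) + 193 = 615 + 193 = 808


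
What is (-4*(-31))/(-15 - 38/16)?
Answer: -992/139 ≈ -7.1367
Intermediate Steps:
(-4*(-31))/(-15 - 38/16) = 124/(-15 - 38*1/16) = 124/(-15 - 19/8) = 124/(-139/8) = 124*(-8/139) = -992/139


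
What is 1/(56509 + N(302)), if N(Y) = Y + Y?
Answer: 1/57113 ≈ 1.7509e-5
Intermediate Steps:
N(Y) = 2*Y
1/(56509 + N(302)) = 1/(56509 + 2*302) = 1/(56509 + 604) = 1/57113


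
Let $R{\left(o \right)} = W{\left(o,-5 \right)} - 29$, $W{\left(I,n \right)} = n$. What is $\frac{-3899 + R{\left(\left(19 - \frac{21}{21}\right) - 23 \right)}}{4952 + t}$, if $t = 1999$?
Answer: $- \frac{1311}{2317} \approx -0.56582$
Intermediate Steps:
$R{\left(o \right)} = -34$ ($R{\left(o \right)} = -5 - 29 = -34$)
$\frac{-3899 + R{\left(\left(19 - \frac{21}{21}\right) - 23 \right)}}{4952 + t} = \frac{-3899 - 34}{4952 + 1999} = - \frac{3933}{6951} = \left(-3933\right) \frac{1}{6951} = - \frac{1311}{2317}$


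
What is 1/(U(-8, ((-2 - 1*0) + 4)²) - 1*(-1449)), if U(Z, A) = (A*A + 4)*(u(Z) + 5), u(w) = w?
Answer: 1/1389 ≈ 0.00071994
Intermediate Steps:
U(Z, A) = (4 + A²)*(5 + Z) (U(Z, A) = (A*A + 4)*(Z + 5) = (A² + 4)*(5 + Z) = (4 + A²)*(5 + Z))
1/(U(-8, ((-2 - 1*0) + 4)²) - 1*(-1449)) = 1/((20 + 4*(-8) + 5*(((-2 - 1*0) + 4)²)² - 8*((-2 - 1*0) + 4)⁴) - 1*(-1449)) = 1/((20 - 32 + 5*(((-2 + 0) + 4)²)² - 8*((-2 + 0) + 4)⁴) + 1449) = 1/((20 - 32 + 5*((-2 + 4)²)² - 8*(-2 + 4)⁴) + 1449) = 1/((20 - 32 + 5*(2²)² - 8*(2²)²) + 1449) = 1/((20 - 32 + 5*4² - 8*4²) + 1449) = 1/((20 - 32 + 5*16 - 8*16) + 1449) = 1/((20 - 32 + 80 - 128) + 1449) = 1/(-60 + 1449) = 1/1389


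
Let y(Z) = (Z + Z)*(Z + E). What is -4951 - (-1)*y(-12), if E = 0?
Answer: -4663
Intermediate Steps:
y(Z) = 2*Z² (y(Z) = (Z + Z)*(Z + 0) = (2*Z)*Z = 2*Z²)
-4951 - (-1)*y(-12) = -4951 - (-1)*2*(-12)² = -4951 - (-1)*2*144 = -4951 - (-1)*288 = -4951 - 1*(-288) = -4951 + 288 = -4663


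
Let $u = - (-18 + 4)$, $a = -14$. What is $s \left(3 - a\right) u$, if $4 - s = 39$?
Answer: $-8330$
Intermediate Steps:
$s = -35$ ($s = 4 - 39 = -35$)
$u = 14$ ($u = \left(-1\right) \left(-14\right) = 14$)
$s \left(3 - a\right) u = - 35 \left(3 - -14\right) 14 = - 35 \left(3 + 14\right) 14 = \left(-35\right) 17 \cdot 14 = \left(-595\right) 14 = -8330$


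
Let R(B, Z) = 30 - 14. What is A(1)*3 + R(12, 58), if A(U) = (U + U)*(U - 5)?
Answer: -8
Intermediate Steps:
A(U) = 2*U*(-5 + U) (A(U) = (2*U)*(-5 + U) = 2*U*(-5 + U))
R(B, Z) = 16
A(1)*3 + R(12, 58) = (2*1*(-5 + 1))*3 + 16 = (2*1*(-4))*3 + 16 = -8*3 + 16 = -24 + 16 = -8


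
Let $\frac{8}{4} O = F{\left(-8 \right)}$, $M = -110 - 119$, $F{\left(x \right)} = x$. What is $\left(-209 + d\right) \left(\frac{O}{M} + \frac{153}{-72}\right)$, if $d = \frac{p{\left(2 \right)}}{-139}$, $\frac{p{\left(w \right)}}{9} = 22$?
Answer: $\frac{112930389}{254648} \approx 443.48$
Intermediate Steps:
$p{\left(w \right)} = 198$ ($p{\left(w \right)} = 9 \cdot 22 = 198$)
$M = -229$ ($M = -110 - 119 = -229$)
$d = - \frac{198}{139}$ ($d = \frac{198}{-139} = 198 \left(- \frac{1}{139}\right) = - \frac{198}{139} \approx -1.4245$)
$O = -4$ ($O = \frac{1}{2} \left(-8\right) = -4$)
$\left(-209 + d\right) \left(\frac{O}{M} + \frac{153}{-72}\right) = \left(-209 - \frac{198}{139}\right) \left(- \frac{4}{-229} + \frac{153}{-72}\right) = - \frac{29249 \left(\left(-4\right) \left(- \frac{1}{229}\right) + 153 \left(- \frac{1}{72}\right)\right)}{139} = - \frac{29249 \left(\frac{4}{229} - \frac{17}{8}\right)}{139} = \left(- \frac{29249}{139}\right) \left(- \frac{3861}{1832}\right) = \frac{112930389}{254648}$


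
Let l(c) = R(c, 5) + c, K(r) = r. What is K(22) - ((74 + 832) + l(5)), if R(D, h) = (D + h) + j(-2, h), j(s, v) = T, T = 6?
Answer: -905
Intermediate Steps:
j(s, v) = 6
R(D, h) = 6 + D + h (R(D, h) = (D + h) + 6 = 6 + D + h)
l(c) = 11 + 2*c (l(c) = (6 + c + 5) + c = (11 + c) + c = 11 + 2*c)
K(22) - ((74 + 832) + l(5)) = 22 - ((74 + 832) + (11 + 2*5)) = 22 - (906 + (11 + 10)) = 22 - (906 + 21) = 22 - 1*927 = 22 - 927 = -905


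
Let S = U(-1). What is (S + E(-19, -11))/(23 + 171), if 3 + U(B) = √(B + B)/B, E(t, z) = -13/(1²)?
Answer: -8/97 - I*√2/194 ≈ -0.082474 - 0.0072898*I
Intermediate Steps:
E(t, z) = -13 (E(t, z) = -13/1 = -13*1 = -13)
U(B) = -3 + √2/√B (U(B) = -3 + √(B + B)/B = -3 + √(2*B)/B = -3 + (√2*√B)/B = -3 + √2/√B)
S = -3 - I*√2 (S = -3 + √2/√(-1) = -3 + √2*(-I) = -3 - I*√2 ≈ -3.0 - 1.4142*I)
(S + E(-19, -11))/(23 + 171) = ((-3 - I*√2) - 13)/(23 + 171) = (-16 - I*√2)/194 = (-16 - I*√2)*(1/194) = -8/97 - I*√2/194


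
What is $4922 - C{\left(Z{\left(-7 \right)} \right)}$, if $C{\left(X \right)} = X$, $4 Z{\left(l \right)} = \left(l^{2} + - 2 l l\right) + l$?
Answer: $4936$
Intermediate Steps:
$Z{\left(l \right)} = - \frac{l^{2}}{4} + \frac{l}{4}$ ($Z{\left(l \right)} = \frac{\left(l^{2} + - 2 l l\right) + l}{4} = \frac{\left(l^{2} - 2 l^{2}\right) + l}{4} = \frac{- l^{2} + l}{4} = \frac{l - l^{2}}{4} = - \frac{l^{2}}{4} + \frac{l}{4}$)
$4922 - C{\left(Z{\left(-7 \right)} \right)} = 4922 - \frac{1}{4} \left(-7\right) \left(1 - -7\right) = 4922 - \frac{1}{4} \left(-7\right) \left(1 + 7\right) = 4922 - \frac{1}{4} \left(-7\right) 8 = 4922 - -14 = 4922 + 14 = 4936$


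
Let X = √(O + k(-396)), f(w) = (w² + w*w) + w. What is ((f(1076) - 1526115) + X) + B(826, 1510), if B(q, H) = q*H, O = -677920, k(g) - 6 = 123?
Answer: 2037773 + I*√677791 ≈ 2.0378e+6 + 823.28*I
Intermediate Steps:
k(g) = 129 (k(g) = 6 + 123 = 129)
f(w) = w + 2*w² (f(w) = (w² + w²) + w = 2*w² + w = w + 2*w²)
X = I*√677791 (X = √(-677920 + 129) = √(-677791) = I*√677791 ≈ 823.28*I)
B(q, H) = H*q
((f(1076) - 1526115) + X) + B(826, 1510) = ((1076*(1 + 2*1076) - 1526115) + I*√677791) + 1510*826 = ((1076*(1 + 2152) - 1526115) + I*√677791) + 1247260 = ((1076*2153 - 1526115) + I*√677791) + 1247260 = ((2316628 - 1526115) + I*√677791) + 1247260 = (790513 + I*√677791) + 1247260 = 2037773 + I*√677791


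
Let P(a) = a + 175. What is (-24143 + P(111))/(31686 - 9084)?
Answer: -23857/22602 ≈ -1.0555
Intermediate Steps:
P(a) = 175 + a
(-24143 + P(111))/(31686 - 9084) = (-24143 + (175 + 111))/(31686 - 9084) = (-24143 + 286)/22602 = -23857*1/22602 = -23857/22602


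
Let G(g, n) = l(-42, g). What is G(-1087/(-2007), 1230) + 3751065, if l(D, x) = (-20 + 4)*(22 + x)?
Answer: 7527663599/2007 ≈ 3.7507e+6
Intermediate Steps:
l(D, x) = -352 - 16*x (l(D, x) = -16*(22 + x) = -352 - 16*x)
G(g, n) = -352 - 16*g
G(-1087/(-2007), 1230) + 3751065 = (-352 - (-17392)/(-2007)) + 3751065 = (-352 - (-17392)*(-1)/2007) + 3751065 = (-352 - 16*1087/2007) + 3751065 = (-352 - 17392/2007) + 3751065 = -723856/2007 + 3751065 = 7527663599/2007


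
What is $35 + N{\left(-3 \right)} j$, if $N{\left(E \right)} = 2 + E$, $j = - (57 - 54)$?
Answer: $38$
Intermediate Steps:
$j = -3$ ($j = - (57 - 54) = \left(-1\right) 3 = -3$)
$35 + N{\left(-3 \right)} j = 35 + \left(2 - 3\right) \left(-3\right) = 35 - -3 = 35 + 3 = 38$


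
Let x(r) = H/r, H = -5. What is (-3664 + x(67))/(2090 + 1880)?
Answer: -245493/265990 ≈ -0.92294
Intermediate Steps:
x(r) = -5/r
(-3664 + x(67))/(2090 + 1880) = (-3664 - 5/67)/(2090 + 1880) = (-3664 - 5*1/67)/3970 = (-3664 - 5/67)*(1/3970) = -245493/67*1/3970 = -245493/265990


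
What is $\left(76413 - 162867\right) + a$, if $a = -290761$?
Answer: $-377215$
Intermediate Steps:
$\left(76413 - 162867\right) + a = \left(76413 - 162867\right) - 290761 = -86454 - 290761 = -377215$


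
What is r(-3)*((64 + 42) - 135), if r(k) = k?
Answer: 87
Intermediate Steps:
r(-3)*((64 + 42) - 135) = -3*((64 + 42) - 135) = -3*(106 - 135) = -3*(-29) = 87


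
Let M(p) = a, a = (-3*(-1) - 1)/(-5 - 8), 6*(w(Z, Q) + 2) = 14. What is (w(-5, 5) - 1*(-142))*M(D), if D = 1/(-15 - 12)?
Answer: -854/39 ≈ -21.897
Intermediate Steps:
w(Z, Q) = ⅓ (w(Z, Q) = -2 + (⅙)*14 = -2 + 7/3 = ⅓)
D = -1/27 (D = 1/(-27) = -1/27 ≈ -0.037037)
a = -2/13 (a = (3 - 1)/(-13) = 2*(-1/13) = -2/13 ≈ -0.15385)
M(p) = -2/13
(w(-5, 5) - 1*(-142))*M(D) = (⅓ - 1*(-142))*(-2/13) = (⅓ + 142)*(-2/13) = (427/3)*(-2/13) = -854/39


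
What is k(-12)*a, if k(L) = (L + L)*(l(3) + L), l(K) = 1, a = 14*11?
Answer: 40656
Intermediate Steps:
a = 154
k(L) = 2*L*(1 + L) (k(L) = (L + L)*(1 + L) = (2*L)*(1 + L) = 2*L*(1 + L))
k(-12)*a = (2*(-12)*(1 - 12))*154 = (2*(-12)*(-11))*154 = 264*154 = 40656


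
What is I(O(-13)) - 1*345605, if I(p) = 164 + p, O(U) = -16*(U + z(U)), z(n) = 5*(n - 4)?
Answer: -343873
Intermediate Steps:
z(n) = -20 + 5*n (z(n) = 5*(-4 + n) = -20 + 5*n)
O(U) = 320 - 96*U (O(U) = -16*(U + (-20 + 5*U)) = -16*(-20 + 6*U) = 320 - 96*U)
I(O(-13)) - 1*345605 = (164 + (320 - 96*(-13))) - 1*345605 = (164 + (320 + 1248)) - 345605 = (164 + 1568) - 345605 = 1732 - 345605 = -343873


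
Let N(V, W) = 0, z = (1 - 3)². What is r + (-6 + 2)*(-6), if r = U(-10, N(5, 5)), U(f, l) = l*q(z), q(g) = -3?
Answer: 24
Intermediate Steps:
z = 4 (z = (-2)² = 4)
U(f, l) = -3*l (U(f, l) = l*(-3) = -3*l)
r = 0 (r = -3*0 = 0)
r + (-6 + 2)*(-6) = 0 + (-6 + 2)*(-6) = 0 - 4*(-6) = 0 + 24 = 24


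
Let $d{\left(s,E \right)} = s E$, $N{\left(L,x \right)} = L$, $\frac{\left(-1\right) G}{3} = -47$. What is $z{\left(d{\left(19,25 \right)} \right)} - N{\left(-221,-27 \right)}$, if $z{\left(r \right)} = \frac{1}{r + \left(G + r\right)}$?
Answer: $\frac{241112}{1091} \approx 221.0$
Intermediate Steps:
$G = 141$ ($G = \left(-3\right) \left(-47\right) = 141$)
$d{\left(s,E \right)} = E s$
$z{\left(r \right)} = \frac{1}{141 + 2 r}$ ($z{\left(r \right)} = \frac{1}{r + \left(141 + r\right)} = \frac{1}{141 + 2 r}$)
$z{\left(d{\left(19,25 \right)} \right)} - N{\left(-221,-27 \right)} = \frac{1}{141 + 2 \cdot 25 \cdot 19} - -221 = \frac{1}{141 + 2 \cdot 475} + 221 = \frac{1}{141 + 950} + 221 = \frac{1}{1091} + 221 = \frac{241112}{1091}$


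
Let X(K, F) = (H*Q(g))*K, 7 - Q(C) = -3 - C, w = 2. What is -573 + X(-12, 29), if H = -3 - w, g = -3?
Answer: -153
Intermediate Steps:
Q(C) = 10 + C (Q(C) = 7 - (-3 - C) = 7 + (3 + C) = 10 + C)
H = -5 (H = -3 - 1*2 = -3 - 2 = -5)
X(K, F) = -35*K (X(K, F) = (-5*(10 - 3))*K = (-5*7)*K = -35*K)
-573 + X(-12, 29) = -573 - 35*(-12) = -573 + 420 = -153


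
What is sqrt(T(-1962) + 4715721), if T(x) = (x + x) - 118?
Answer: sqrt(4711679) ≈ 2170.6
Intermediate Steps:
T(x) = -118 + 2*x (T(x) = 2*x - 118 = -118 + 2*x)
sqrt(T(-1962) + 4715721) = sqrt((-118 + 2*(-1962)) + 4715721) = sqrt((-118 - 3924) + 4715721) = sqrt(-4042 + 4715721) = sqrt(4711679)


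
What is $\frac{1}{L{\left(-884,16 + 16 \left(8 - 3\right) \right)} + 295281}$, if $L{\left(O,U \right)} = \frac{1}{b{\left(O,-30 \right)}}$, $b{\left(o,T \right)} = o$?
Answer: $\frac{884}{261028403} \approx 3.3866 \cdot 10^{-6}$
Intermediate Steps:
$L{\left(O,U \right)} = \frac{1}{O}$
$\frac{1}{L{\left(-884,16 + 16 \left(8 - 3\right) \right)} + 295281} = \frac{1}{\frac{1}{-884} + 295281} = \frac{1}{- \frac{1}{884} + 295281} = \frac{1}{\frac{261028403}{884}} = \frac{884}{261028403}$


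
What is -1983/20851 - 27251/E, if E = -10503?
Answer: 547383152/218998053 ≈ 2.4995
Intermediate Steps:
-1983/20851 - 27251/E = -1983/20851 - 27251/(-10503) = -1983*1/20851 - 27251*(-1/10503) = -1983/20851 + 27251/10503 = 547383152/218998053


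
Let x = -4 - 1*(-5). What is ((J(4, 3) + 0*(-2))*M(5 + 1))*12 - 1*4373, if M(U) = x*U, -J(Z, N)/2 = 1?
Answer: -4517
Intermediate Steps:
J(Z, N) = -2 (J(Z, N) = -2*1 = -2)
x = 1 (x = -4 + 5 = 1)
M(U) = U (M(U) = 1*U = U)
((J(4, 3) + 0*(-2))*M(5 + 1))*12 - 1*4373 = ((-2 + 0*(-2))*(5 + 1))*12 - 1*4373 = ((-2 + 0)*6)*12 - 4373 = -2*6*12 - 4373 = -12*12 - 4373 = -144 - 4373 = -4517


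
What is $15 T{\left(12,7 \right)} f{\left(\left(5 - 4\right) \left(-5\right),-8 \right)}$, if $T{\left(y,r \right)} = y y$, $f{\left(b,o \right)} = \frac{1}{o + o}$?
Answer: $-135$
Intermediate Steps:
$f{\left(b,o \right)} = \frac{1}{2 o}$
$T{\left(y,r \right)} = y^{2}$
$15 T{\left(12,7 \right)} f{\left(\left(5 - 4\right) \left(-5\right),-8 \right)} = 15 \cdot 12^{2} \frac{1}{2 \left(-8\right)} = 15 \cdot 144 \cdot \frac{1}{2} \left(- \frac{1}{8}\right) = 2160 \left(- \frac{1}{16}\right) = -135$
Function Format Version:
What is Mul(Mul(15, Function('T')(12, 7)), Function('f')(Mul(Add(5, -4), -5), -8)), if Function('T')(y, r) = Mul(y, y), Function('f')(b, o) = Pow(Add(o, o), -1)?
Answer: -135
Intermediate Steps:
Function('f')(b, o) = Mul(Rational(1, 2), Pow(o, -1)) (Function('f')(b, o) = Pow(Mul(2, o), -1) = Mul(Rational(1, 2), Pow(o, -1)))
Function('T')(y, r) = Pow(y, 2)
Mul(Mul(15, Function('T')(12, 7)), Function('f')(Mul(Add(5, -4), -5), -8)) = Mul(Mul(15, Pow(12, 2)), Mul(Rational(1, 2), Pow(-8, -1))) = Mul(Mul(15, 144), Mul(Rational(1, 2), Rational(-1, 8))) = Mul(2160, Rational(-1, 16)) = -135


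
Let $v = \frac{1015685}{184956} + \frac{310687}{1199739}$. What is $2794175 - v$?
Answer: $\frac{206674385629366571}{73966308828} \approx 2.7942 \cdot 10^{6}$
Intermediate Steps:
$v = \frac{425340110329}{73966308828}$ ($v = 1015685 \cdot \frac{1}{184956} + 310687 \cdot \frac{1}{1199739} = \frac{1015685}{184956} + \frac{310687}{1199739} = \frac{425340110329}{73966308828} \approx 5.7505$)
$2794175 - v = 2794175 - \frac{425340110329}{73966308828} = \frac{206674385629366571}{73966308828}$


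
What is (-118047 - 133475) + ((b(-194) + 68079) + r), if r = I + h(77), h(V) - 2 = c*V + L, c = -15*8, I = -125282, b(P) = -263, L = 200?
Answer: -318026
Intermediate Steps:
c = -120
h(V) = 202 - 120*V (h(V) = 2 + (-120*V + 200) = 2 + (200 - 120*V) = 202 - 120*V)
r = -134320 (r = -125282 + (202 - 120*77) = -125282 + (202 - 9240) = -125282 - 9038 = -134320)
(-118047 - 133475) + ((b(-194) + 68079) + r) = (-118047 - 133475) + ((-263 + 68079) - 134320) = -251522 + (67816 - 134320) = -251522 - 66504 = -318026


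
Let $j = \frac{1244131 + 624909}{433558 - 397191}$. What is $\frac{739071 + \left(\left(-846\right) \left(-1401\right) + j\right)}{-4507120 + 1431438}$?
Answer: $- \frac{69983505379}{111853327294} \approx -0.62567$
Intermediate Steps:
$j = \frac{1869040}{36367} \approx 51.394$
$\frac{739071 + \left(\left(-846\right) \left(-1401\right) + j\right)}{-4507120 + 1431438} = \frac{739071 + \left(\left(-846\right) \left(-1401\right) + \frac{1869040}{36367}\right)}{-4507120 + 1431438} = \frac{739071 + \left(1185246 + \frac{1869040}{36367}\right)}{-3075682} = \left(739071 + \frac{43105710322}{36367}\right) \left(- \frac{1}{3075682}\right) = \frac{69983505379}{36367} \left(- \frac{1}{3075682}\right) = - \frac{69983505379}{111853327294}$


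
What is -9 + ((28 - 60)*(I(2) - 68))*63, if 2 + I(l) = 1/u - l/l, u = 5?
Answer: 713619/5 ≈ 1.4272e+5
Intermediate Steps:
I(l) = -14/5 (I(l) = -2 + (1/5 - l/l) = -2 + (1/5 - 1*1) = -2 + (1/5 - 1) = -2 - 4/5 = -14/5)
-9 + ((28 - 60)*(I(2) - 68))*63 = -9 + ((28 - 60)*(-14/5 - 68))*63 = -9 - 32*(-354/5)*63 = -9 + (11328/5)*63 = -9 + 713664/5 = 713619/5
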